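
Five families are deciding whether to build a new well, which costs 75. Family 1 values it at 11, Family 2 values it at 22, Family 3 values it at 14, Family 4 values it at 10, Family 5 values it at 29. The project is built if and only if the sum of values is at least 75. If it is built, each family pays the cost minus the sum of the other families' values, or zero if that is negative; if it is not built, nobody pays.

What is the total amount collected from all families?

32

Total value 86 ≥ cost 75, so it is built.
Family 1: others sum to 75; max(0, 75 - 75) = 0.
Family 2: others sum to 64; max(0, 75 - 64) = 11.
Family 3: others sum to 72; max(0, 75 - 72) = 3.
Family 4: others sum to 76; max(0, 75 - 76) = 0.
Family 5: others sum to 57; max(0, 75 - 57) = 18.
Total collected = 0 + 11 + 3 + 0 + 18 = 32.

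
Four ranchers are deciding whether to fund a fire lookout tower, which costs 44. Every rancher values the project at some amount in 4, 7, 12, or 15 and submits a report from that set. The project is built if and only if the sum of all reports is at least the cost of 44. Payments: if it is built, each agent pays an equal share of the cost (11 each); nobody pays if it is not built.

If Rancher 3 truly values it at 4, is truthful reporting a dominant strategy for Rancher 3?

Yes

Check each profile of the others' reports and compare truth against every alternative report.
Others report (7, 15, 15): truth gives 0, best alternative gives -7.
Others report (12, 12, 15): truth gives 0, best alternative gives -7.
Others report (12, 15, 12): truth gives 0, best alternative gives -7.
Others report (15, 7, 15): truth gives 0, best alternative gives -7.
Others report (15, 12, 12): truth gives 0, best alternative gives -7.
Others report (15, 15, 7): truth gives 0, best alternative gives -7.
(Remaining 58 profiles checked similarly; truth is weakly best in each.)
In every case the truthful report is at least as good as any alternative, so it is a dominant strategy.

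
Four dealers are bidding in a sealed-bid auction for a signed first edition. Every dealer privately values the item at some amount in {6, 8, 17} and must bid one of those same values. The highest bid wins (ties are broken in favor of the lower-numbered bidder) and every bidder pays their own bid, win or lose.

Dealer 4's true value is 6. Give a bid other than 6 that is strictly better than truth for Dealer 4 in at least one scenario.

Suppose Dealer 1 bids 6, Dealer 2 bids 6 and Dealer 3 bids 6.
Bid 6: loses but pays 6, utility -6.
Bid 8: wins, pays 8, utility 6 - 8 = -2.
So bidding 8 beats truth here (-2 > -6).

8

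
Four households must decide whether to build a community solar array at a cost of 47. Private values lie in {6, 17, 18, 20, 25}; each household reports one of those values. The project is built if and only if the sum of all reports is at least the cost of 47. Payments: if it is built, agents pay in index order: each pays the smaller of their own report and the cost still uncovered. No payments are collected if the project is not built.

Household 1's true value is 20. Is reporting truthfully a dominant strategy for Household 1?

No

Consider the case where Household 2 reports 6, Household 3 reports 6 and Household 4 reports 17.
Truthful report 20: project built, pays 20, utility 20 - 20 = 0.
Report 18 instead: project built, pays 18, utility 20 - 18 = 2.
Since 2 > 0, reporting 18 is strictly better here, so truthful reporting is not dominant.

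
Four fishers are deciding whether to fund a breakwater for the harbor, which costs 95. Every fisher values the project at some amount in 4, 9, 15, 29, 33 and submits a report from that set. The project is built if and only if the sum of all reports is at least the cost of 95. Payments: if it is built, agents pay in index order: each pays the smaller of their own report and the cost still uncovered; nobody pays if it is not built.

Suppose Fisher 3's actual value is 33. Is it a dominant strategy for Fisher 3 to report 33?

Consider the case where Fisher 1 reports 4, Fisher 2 reports 29 and Fisher 4 reports 33.
Truthful report 33: project built, pays 33, utility 33 - 33 = 0.
Report 29 instead: project built, pays 29, utility 33 - 29 = 4.
Since 4 > 0, reporting 29 is strictly better here, so truthful reporting is not dominant.

No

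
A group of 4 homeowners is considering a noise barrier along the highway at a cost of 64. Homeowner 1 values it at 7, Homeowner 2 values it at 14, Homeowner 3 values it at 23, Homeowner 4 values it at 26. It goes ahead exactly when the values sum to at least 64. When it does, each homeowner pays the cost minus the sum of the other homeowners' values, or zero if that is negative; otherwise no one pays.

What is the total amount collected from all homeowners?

Total value 70 ≥ cost 64, so it is built.
Homeowner 1: others sum to 63; max(0, 64 - 63) = 1.
Homeowner 2: others sum to 56; max(0, 64 - 56) = 8.
Homeowner 3: others sum to 47; max(0, 64 - 47) = 17.
Homeowner 4: others sum to 44; max(0, 64 - 44) = 20.
Total collected = 1 + 8 + 17 + 20 = 46.

46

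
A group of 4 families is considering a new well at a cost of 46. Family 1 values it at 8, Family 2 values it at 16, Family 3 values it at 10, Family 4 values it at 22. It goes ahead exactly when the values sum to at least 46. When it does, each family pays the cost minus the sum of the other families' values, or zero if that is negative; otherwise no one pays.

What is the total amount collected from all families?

Total value 56 ≥ cost 46, so it is built.
Family 1: others sum to 48; max(0, 46 - 48) = 0.
Family 2: others sum to 40; max(0, 46 - 40) = 6.
Family 3: others sum to 46; max(0, 46 - 46) = 0.
Family 4: others sum to 34; max(0, 46 - 34) = 12.
Total collected = 0 + 6 + 0 + 12 = 18.

18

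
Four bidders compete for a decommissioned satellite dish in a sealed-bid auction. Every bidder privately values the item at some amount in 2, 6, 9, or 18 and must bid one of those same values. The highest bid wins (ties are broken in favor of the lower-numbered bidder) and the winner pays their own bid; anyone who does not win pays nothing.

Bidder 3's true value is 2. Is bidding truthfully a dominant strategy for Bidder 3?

Yes

Check each profile of the others' bids and compare truth against every alternative bid.
Others bid (2, 2, 2): truth gives 0, best alternative gives -4.
Others bid (2, 2, 6): truth gives 0, best alternative gives -4.
Others bid (2, 2, 9): truth gives 0, best alternative gives 0.
Others bid (2, 2, 18): truth gives 0, best alternative gives 0.
Others bid (2, 6, 2): truth gives 0, best alternative gives 0.
Others bid (2, 6, 6): truth gives 0, best alternative gives 0.
(Remaining 58 profiles checked similarly; truth is weakly best in each.)
In every case the truthful bid is at least as good as any alternative, so it is a dominant strategy.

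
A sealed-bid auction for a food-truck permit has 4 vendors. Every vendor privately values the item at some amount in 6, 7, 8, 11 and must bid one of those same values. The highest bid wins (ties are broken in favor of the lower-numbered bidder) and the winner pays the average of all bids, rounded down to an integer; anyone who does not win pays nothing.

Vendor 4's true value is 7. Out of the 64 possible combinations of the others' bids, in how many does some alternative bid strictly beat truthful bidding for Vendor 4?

Others bid (6, 6, 7): truth gives 0; bid 8 gives 1 > 0. Violating.
Others bid (6, 7, 6): truth gives 0; bid 8 gives 1 > 0. Violating.
Others bid (7, 6, 6): truth gives 0; bid 8 gives 1 > 0. Violating.
Others bid (6, 6, 6): truth gives 1; no alternative beats it.
Others bid (6, 6, 8): truth gives 0; no alternative beats it.
(Checking all 64 profiles: 3 have a profitable deviation, 61 do not.)

3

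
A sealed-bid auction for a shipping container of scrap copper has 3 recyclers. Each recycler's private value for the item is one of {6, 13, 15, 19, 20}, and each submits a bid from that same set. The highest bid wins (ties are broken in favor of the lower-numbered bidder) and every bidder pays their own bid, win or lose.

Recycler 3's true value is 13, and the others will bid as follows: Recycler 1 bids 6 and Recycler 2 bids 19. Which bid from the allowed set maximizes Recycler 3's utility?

6

Bid 6: loses but pays 6, utility -6.
Bid 13: loses but pays 13, utility -13.
Bid 15: loses but pays 15, utility -15.
Bid 19: loses but pays 19, utility -19.
Bid 20: wins, pays 20, utility 13 - 20 = -7.
The best choice is 6 with utility -6.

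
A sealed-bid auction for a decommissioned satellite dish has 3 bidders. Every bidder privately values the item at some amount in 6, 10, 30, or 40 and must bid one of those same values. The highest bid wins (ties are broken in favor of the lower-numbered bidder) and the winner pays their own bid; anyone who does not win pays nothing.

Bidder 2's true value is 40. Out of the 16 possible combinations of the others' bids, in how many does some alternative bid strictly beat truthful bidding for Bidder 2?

Others bid (6, 6): truth gives 0; bid 10 gives 30 > 0. Violating.
Others bid (6, 10): truth gives 0; bid 10 gives 30 > 0. Violating.
Others bid (6, 30): truth gives 0; bid 30 gives 10 > 0. Violating.
Others bid (10, 6): truth gives 0; bid 30 gives 10 > 0. Violating.
Others bid (6, 40): truth gives 0; no alternative beats it.
Others bid (10, 40): truth gives 0; no alternative beats it.
(Checking all 16 profiles: 6 have a profitable deviation, 10 do not.)

6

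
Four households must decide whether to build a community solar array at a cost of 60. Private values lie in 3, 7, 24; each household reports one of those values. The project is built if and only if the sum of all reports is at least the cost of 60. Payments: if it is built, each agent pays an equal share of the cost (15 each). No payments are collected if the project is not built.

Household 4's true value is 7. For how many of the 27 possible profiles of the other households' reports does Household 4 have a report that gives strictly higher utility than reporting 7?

Others report (7, 24, 24): truth gives -8; report 3 gives 0 > -8. Violating.
Others report (24, 7, 24): truth gives -8; report 3 gives 0 > -8. Violating.
Others report (24, 24, 7): truth gives -8; report 3 gives 0 > -8. Violating.
Others report (3, 3, 3): truth gives 0; no alternative beats it.
Others report (3, 3, 7): truth gives 0; no alternative beats it.
(Checking all 27 profiles: 3 have a profitable deviation, 24 do not.)

3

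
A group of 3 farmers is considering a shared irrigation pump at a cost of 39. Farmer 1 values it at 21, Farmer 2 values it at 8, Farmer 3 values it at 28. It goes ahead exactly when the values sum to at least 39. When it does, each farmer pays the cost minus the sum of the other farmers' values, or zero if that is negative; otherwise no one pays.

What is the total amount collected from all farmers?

13

Total value 57 ≥ cost 39, so it is built.
Farmer 1: others sum to 36; max(0, 39 - 36) = 3.
Farmer 2: others sum to 49; max(0, 39 - 49) = 0.
Farmer 3: others sum to 29; max(0, 39 - 29) = 10.
Total collected = 3 + 0 + 10 = 13.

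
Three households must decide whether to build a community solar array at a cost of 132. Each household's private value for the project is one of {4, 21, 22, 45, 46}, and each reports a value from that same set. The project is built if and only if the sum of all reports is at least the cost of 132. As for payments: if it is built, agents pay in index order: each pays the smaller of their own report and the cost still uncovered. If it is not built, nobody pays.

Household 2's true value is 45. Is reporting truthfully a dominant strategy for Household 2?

Yes

Check each profile of the others' reports and compare truth against every alternative report.
Others report (4, 4): truth gives 0, best alternative gives 0.
Others report (4, 21): truth gives 0, best alternative gives 0.
Others report (4, 22): truth gives 0, best alternative gives 0.
Others report (4, 45): truth gives 0, best alternative gives 0.
Others report (4, 46): truth gives 0, best alternative gives 0.
Others report (21, 4): truth gives 0, best alternative gives 0.
(Remaining 19 profiles checked similarly; truth is weakly best in each.)
In every case the truthful report is at least as good as any alternative, so it is a dominant strategy.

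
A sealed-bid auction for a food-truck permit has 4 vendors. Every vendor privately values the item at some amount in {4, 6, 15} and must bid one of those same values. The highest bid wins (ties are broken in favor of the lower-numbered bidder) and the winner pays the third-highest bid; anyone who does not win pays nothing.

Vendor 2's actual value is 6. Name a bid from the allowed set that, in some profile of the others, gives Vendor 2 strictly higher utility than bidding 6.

Suppose Vendor 1 bids 4, Vendor 3 bids 4 and Vendor 4 bids 15.
Bid 6: loses, pays 0, utility 0.
Bid 15: wins, pays 4, utility 6 - 4 = 2.
So bidding 15 beats truth here (2 > 0).

15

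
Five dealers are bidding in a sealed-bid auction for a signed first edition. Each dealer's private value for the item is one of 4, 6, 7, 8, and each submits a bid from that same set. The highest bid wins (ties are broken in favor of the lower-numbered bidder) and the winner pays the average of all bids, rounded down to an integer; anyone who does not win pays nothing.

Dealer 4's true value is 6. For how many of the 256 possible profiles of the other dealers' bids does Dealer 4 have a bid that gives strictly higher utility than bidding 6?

30

Others bid (4, 4, 4, 7): truth gives 0; bid 7 gives 1 > 0. Violating.
Others bid (4, 4, 4, 8): truth gives 0; bid 8 gives 1 > 0. Violating.
Others bid (4, 4, 6, 4): truth gives 0; bid 7 gives 1 > 0. Violating.
Others bid (4, 4, 6, 6): truth gives 0; bid 7 gives 1 > 0. Violating.
Others bid (4, 4, 4, 4): truth gives 2; no alternative beats it.
Others bid (4, 4, 4, 6): truth gives 2; no alternative beats it.
(Checking all 256 profiles: 30 have a profitable deviation, 226 do not.)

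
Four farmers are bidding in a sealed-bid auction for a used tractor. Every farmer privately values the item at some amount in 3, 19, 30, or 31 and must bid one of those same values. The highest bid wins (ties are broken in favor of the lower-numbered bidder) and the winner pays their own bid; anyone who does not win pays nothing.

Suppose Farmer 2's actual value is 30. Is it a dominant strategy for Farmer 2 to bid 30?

Consider the case where Farmer 1 bids 3, Farmer 3 bids 3 and Farmer 4 bids 3.
Truthful bid 30: wins, pays 30, utility 30 - 30 = 0.
Bid 19 instead: wins, pays 19, utility 30 - 19 = 11.
Since 11 > 0, bidding 19 is strictly better here, so truthful bidding is not dominant.

No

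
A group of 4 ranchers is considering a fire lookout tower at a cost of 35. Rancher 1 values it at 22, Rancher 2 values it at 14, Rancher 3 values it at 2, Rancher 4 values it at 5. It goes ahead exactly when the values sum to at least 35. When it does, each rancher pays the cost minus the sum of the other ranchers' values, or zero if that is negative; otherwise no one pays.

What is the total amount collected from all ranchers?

Total value 43 ≥ cost 35, so it is built.
Rancher 1: others sum to 21; max(0, 35 - 21) = 14.
Rancher 2: others sum to 29; max(0, 35 - 29) = 6.
Rancher 3: others sum to 41; max(0, 35 - 41) = 0.
Rancher 4: others sum to 38; max(0, 35 - 38) = 0.
Total collected = 14 + 6 + 0 + 0 = 20.

20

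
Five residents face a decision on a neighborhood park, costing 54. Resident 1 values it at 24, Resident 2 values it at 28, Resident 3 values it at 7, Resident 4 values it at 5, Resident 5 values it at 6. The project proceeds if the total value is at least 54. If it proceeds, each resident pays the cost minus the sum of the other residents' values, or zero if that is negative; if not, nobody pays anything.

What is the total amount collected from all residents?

20

Total value 70 ≥ cost 54, so it is built.
Resident 1: others sum to 46; max(0, 54 - 46) = 8.
Resident 2: others sum to 42; max(0, 54 - 42) = 12.
Resident 3: others sum to 63; max(0, 54 - 63) = 0.
Resident 4: others sum to 65; max(0, 54 - 65) = 0.
Resident 5: others sum to 64; max(0, 54 - 64) = 0.
Total collected = 8 + 12 + 0 + 0 + 0 = 20.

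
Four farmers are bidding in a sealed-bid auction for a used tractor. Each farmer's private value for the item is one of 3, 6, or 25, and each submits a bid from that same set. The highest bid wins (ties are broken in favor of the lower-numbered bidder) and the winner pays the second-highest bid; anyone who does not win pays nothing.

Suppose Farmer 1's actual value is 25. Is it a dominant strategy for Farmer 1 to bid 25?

Check each profile of the others' bids and compare truth against every alternative bid.
Others bid (3, 3, 3): truth gives 22, best alternative gives 22.
Others bid (3, 3, 6): truth gives 19, best alternative gives 19.
Others bid (3, 6, 3): truth gives 19, best alternative gives 19.
Others bid (3, 6, 6): truth gives 19, best alternative gives 19.
Others bid (6, 3, 3): truth gives 19, best alternative gives 19.
Others bid (6, 3, 6): truth gives 19, best alternative gives 19.
(Remaining 21 profiles checked similarly; truth is weakly best in each.)
In every case the truthful bid is at least as good as any alternative, so it is a dominant strategy.

Yes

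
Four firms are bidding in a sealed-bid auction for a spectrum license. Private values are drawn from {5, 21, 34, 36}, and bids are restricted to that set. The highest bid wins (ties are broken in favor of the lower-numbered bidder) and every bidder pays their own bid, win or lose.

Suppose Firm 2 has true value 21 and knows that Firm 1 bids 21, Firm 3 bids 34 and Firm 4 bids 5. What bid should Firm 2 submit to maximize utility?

Bid 5: loses but pays 5, utility -5.
Bid 21: loses but pays 21, utility -21.
Bid 34: wins, pays 34, utility 21 - 34 = -13.
Bid 36: wins, pays 36, utility 21 - 36 = -15.
The best choice is 5 with utility -5.

5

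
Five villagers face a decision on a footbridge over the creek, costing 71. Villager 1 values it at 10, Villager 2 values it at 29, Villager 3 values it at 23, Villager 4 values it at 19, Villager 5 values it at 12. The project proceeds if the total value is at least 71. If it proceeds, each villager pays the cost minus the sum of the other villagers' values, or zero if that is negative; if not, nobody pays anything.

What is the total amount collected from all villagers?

8

Total value 93 ≥ cost 71, so it is built.
Villager 1: others sum to 83; max(0, 71 - 83) = 0.
Villager 2: others sum to 64; max(0, 71 - 64) = 7.
Villager 3: others sum to 70; max(0, 71 - 70) = 1.
Villager 4: others sum to 74; max(0, 71 - 74) = 0.
Villager 5: others sum to 81; max(0, 71 - 81) = 0.
Total collected = 0 + 7 + 1 + 0 + 0 = 8.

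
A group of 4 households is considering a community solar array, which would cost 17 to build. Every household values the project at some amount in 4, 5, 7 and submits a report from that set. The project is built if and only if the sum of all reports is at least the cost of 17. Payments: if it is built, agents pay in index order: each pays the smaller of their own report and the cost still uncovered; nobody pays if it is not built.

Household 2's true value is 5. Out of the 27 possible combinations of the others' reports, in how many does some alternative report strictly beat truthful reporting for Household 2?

Others report (4, 4, 5): truth gives 0; report 4 gives 1 > 0. Violating.
Others report (4, 4, 7): truth gives 0; report 4 gives 1 > 0. Violating.
Others report (4, 5, 4): truth gives 0; report 4 gives 1 > 0. Violating.
Others report (4, 5, 5): truth gives 0; report 4 gives 1 > 0. Violating.
Others report (4, 4, 4): truth gives 0; no alternative beats it.
(Checking all 27 profiles: 26 have a profitable deviation, 1 does not.)

26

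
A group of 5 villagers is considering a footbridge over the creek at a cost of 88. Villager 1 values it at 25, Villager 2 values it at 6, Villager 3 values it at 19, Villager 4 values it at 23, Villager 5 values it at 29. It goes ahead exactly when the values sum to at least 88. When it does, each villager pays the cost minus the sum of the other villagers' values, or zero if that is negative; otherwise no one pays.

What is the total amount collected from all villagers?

40

Total value 102 ≥ cost 88, so it is built.
Villager 1: others sum to 77; max(0, 88 - 77) = 11.
Villager 2: others sum to 96; max(0, 88 - 96) = 0.
Villager 3: others sum to 83; max(0, 88 - 83) = 5.
Villager 4: others sum to 79; max(0, 88 - 79) = 9.
Villager 5: others sum to 73; max(0, 88 - 73) = 15.
Total collected = 11 + 0 + 5 + 9 + 15 = 40.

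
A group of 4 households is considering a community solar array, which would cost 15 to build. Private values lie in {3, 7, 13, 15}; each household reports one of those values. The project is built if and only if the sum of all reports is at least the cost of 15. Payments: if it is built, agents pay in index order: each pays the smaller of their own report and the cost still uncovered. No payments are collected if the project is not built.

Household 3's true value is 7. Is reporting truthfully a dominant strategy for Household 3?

No

Consider the case where Household 1 reports 3, Household 2 reports 3 and Household 4 reports 7.
Truthful report 7: project built, pays 7, utility 7 - 7 = 0.
Report 3 instead: project built, pays 3, utility 7 - 3 = 4.
Since 4 > 0, reporting 3 is strictly better here, so truthful reporting is not dominant.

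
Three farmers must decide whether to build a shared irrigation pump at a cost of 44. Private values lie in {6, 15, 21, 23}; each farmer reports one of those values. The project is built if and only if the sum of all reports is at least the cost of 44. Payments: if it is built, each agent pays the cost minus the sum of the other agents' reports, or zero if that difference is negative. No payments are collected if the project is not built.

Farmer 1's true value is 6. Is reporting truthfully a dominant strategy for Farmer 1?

Check each profile of the others' reports and compare truth against every alternative report.
Others report (6, 23): truth gives 0, best alternative gives -9.
Others report (23, 6): truth gives 0, best alternative gives -9.
Others report (15, 15): truth gives 0, best alternative gives -8.
Others report (15, 21): truth gives 0, best alternative gives -2.
Others report (21, 15): truth gives 0, best alternative gives -2.
Others report (21, 23): truth gives 6, best alternative gives 6.
(Remaining 10 profiles checked similarly; truth is weakly best in each.)
In every case the truthful report is at least as good as any alternative, so it is a dominant strategy.

Yes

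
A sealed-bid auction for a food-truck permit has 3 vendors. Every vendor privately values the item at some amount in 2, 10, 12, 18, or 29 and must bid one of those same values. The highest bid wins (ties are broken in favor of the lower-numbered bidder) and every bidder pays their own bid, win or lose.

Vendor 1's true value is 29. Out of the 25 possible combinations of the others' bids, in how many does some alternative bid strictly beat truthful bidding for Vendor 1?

16

Others bid (2, 2): truth gives 0; bid 2 gives 27 > 0. Violating.
Others bid (2, 10): truth gives 0; bid 10 gives 19 > 0. Violating.
Others bid (2, 12): truth gives 0; bid 12 gives 17 > 0. Violating.
Others bid (2, 18): truth gives 0; bid 18 gives 11 > 0. Violating.
Others bid (2, 29): truth gives 0; no alternative beats it.
Others bid (10, 29): truth gives 0; no alternative beats it.
(Checking all 25 profiles: 16 have a profitable deviation, 9 do not.)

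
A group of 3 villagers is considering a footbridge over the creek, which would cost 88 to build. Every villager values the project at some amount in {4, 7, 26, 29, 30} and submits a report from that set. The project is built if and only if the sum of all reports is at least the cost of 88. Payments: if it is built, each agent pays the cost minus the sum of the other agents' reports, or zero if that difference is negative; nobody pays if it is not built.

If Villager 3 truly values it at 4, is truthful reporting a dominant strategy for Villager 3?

Check each profile of the others' reports and compare truth against every alternative report.
Others report (4, 4): truth gives 0, best alternative gives 0.
Others report (4, 7): truth gives 0, best alternative gives 0.
Others report (4, 26): truth gives 0, best alternative gives 0.
Others report (4, 29): truth gives 0, best alternative gives 0.
Others report (4, 30): truth gives 0, best alternative gives 0.
Others report (7, 4): truth gives 0, best alternative gives 0.
(Remaining 19 profiles checked similarly; truth is weakly best in each.)
In every case the truthful report is at least as good as any alternative, so it is a dominant strategy.

Yes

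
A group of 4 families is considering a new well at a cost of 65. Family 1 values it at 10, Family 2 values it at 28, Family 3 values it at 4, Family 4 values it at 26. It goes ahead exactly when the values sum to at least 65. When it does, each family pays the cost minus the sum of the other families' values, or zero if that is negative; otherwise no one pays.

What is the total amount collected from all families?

56

Total value 68 ≥ cost 65, so it is built.
Family 1: others sum to 58; max(0, 65 - 58) = 7.
Family 2: others sum to 40; max(0, 65 - 40) = 25.
Family 3: others sum to 64; max(0, 65 - 64) = 1.
Family 4: others sum to 42; max(0, 65 - 42) = 23.
Total collected = 7 + 25 + 1 + 23 = 56.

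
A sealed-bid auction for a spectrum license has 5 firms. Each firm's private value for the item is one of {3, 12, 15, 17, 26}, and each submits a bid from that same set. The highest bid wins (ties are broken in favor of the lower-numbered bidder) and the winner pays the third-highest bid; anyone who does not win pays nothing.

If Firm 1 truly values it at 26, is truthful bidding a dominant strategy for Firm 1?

Yes

Check each profile of the others' bids and compare truth against every alternative bid.
Others bid (3, 3, 3, 26): truth gives 23, best alternative gives 0.
Others bid (3, 3, 26, 3): truth gives 23, best alternative gives 0.
Others bid (3, 26, 3, 3): truth gives 23, best alternative gives 0.
Others bid (26, 3, 3, 3): truth gives 23, best alternative gives 0.
Others bid (3, 3, 12, 26): truth gives 14, best alternative gives 0.
Others bid (3, 3, 26, 12): truth gives 14, best alternative gives 0.
(Remaining 619 profiles checked similarly; truth is weakly best in each.)
In every case the truthful bid is at least as good as any alternative, so it is a dominant strategy.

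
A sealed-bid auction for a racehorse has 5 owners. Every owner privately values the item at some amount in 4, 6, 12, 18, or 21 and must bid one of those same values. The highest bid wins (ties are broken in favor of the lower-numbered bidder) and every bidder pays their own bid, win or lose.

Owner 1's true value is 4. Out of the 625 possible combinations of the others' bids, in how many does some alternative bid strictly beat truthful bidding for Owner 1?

Others bid (4, 4, 4, 6): truth gives -4; bid 6 gives -2 > -4. Violating.
Others bid (4, 4, 6, 4): truth gives -4; bid 6 gives -2 > -4. Violating.
Others bid (4, 4, 6, 6): truth gives -4; bid 6 gives -2 > -4. Violating.
Others bid (4, 6, 4, 4): truth gives -4; bid 6 gives -2 > -4. Violating.
Others bid (4, 4, 4, 4): truth gives 0; no alternative beats it.
Others bid (4, 4, 4, 12): truth gives -4; no alternative beats it.
(Checking all 625 profiles: 15 have a profitable deviation, 610 do not.)

15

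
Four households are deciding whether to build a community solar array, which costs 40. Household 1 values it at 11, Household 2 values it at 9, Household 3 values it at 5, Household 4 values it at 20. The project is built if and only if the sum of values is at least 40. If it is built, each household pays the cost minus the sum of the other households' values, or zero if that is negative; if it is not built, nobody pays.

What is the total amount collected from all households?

25

Total value 45 ≥ cost 40, so it is built.
Household 1: others sum to 34; max(0, 40 - 34) = 6.
Household 2: others sum to 36; max(0, 40 - 36) = 4.
Household 3: others sum to 40; max(0, 40 - 40) = 0.
Household 4: others sum to 25; max(0, 40 - 25) = 15.
Total collected = 6 + 4 + 0 + 15 = 25.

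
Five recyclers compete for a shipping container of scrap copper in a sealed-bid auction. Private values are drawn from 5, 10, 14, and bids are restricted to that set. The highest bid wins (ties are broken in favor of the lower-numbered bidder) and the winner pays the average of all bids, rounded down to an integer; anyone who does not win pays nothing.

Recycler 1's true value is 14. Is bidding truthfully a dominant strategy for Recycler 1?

No

Consider the case where Recycler 2 bids 5, Recycler 3 bids 5, Recycler 4 bids 5 and Recycler 5 bids 5.
Truthful bid 14: wins, pays 6, utility 14 - 6 = 8.
Bid 5 instead: wins, pays 5, utility 14 - 5 = 9.
Since 9 > 8, bidding 5 is strictly better here, so truthful bidding is not dominant.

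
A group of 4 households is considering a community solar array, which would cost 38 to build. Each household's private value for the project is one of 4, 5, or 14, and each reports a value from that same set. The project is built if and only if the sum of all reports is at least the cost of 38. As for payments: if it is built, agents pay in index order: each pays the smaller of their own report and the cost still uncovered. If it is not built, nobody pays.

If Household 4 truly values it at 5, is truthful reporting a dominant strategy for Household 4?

Yes

Check each profile of the others' reports and compare truth against every alternative report.
Others report (14, 14, 14): truth gives 5, best alternative gives 5.
Others report (4, 4, 4): truth gives 0, best alternative gives 0.
Others report (4, 4, 5): truth gives 0, best alternative gives 0.
Others report (4, 4, 14): truth gives 0, best alternative gives 0.
Others report (4, 5, 4): truth gives 0, best alternative gives 0.
Others report (4, 5, 5): truth gives 0, best alternative gives 0.
(Remaining 21 profiles checked similarly; truth is weakly best in each.)
In every case the truthful report is at least as good as any alternative, so it is a dominant strategy.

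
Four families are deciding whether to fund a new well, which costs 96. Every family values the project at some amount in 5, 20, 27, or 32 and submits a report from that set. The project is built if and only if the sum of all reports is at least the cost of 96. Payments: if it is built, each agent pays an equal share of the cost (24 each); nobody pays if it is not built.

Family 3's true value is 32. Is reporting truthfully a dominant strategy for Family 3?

Check each profile of the others' reports and compare truth against every alternative report.
Others report (5, 27, 32): truth gives 8, best alternative gives 0.
Others report (5, 32, 27): truth gives 8, best alternative gives 0.
Others report (20, 20, 27): truth gives 8, best alternative gives 0.
Others report (20, 27, 20): truth gives 8, best alternative gives 0.
Others report (27, 5, 32): truth gives 8, best alternative gives 0.
Others report (27, 20, 20): truth gives 8, best alternative gives 0.
(Remaining 58 profiles checked similarly; truth is weakly best in each.)
In every case the truthful report is at least as good as any alternative, so it is a dominant strategy.

Yes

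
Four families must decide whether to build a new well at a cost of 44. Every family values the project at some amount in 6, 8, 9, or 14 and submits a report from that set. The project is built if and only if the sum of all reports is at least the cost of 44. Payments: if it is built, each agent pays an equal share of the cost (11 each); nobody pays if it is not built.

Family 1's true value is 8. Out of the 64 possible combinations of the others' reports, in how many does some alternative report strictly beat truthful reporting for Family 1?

6

Others report (8, 14, 14): truth gives -3; report 6 gives 0 > -3. Violating.
Others report (9, 14, 14): truth gives -3; report 6 gives 0 > -3. Violating.
Others report (14, 8, 14): truth gives -3; report 6 gives 0 > -3. Violating.
Others report (14, 9, 14): truth gives -3; report 6 gives 0 > -3. Violating.
Others report (6, 6, 6): truth gives 0; no alternative beats it.
Others report (6, 6, 8): truth gives 0; no alternative beats it.
(Checking all 64 profiles: 6 have a profitable deviation, 58 do not.)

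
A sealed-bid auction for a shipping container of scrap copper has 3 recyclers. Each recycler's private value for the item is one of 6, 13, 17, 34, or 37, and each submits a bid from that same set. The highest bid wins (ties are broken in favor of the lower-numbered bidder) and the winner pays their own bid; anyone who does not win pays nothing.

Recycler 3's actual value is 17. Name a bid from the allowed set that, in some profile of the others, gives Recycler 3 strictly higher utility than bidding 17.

13

Suppose Recycler 1 bids 6 and Recycler 2 bids 6.
Bid 17: wins, pays 17, utility 17 - 17 = 0.
Bid 13: wins, pays 13, utility 17 - 13 = 4.
So bidding 13 beats truth here (4 > 0).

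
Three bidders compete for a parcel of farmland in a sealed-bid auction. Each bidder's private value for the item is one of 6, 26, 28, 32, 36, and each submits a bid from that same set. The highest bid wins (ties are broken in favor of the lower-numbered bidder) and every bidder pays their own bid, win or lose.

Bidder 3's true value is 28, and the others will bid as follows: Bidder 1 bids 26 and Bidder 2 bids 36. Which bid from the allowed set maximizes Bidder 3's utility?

Bid 6: loses but pays 6, utility -6.
Bid 26: loses but pays 26, utility -26.
Bid 28: loses but pays 28, utility -28.
Bid 32: loses but pays 32, utility -32.
Bid 36: loses but pays 36, utility -36.
The best choice is 6 with utility -6.

6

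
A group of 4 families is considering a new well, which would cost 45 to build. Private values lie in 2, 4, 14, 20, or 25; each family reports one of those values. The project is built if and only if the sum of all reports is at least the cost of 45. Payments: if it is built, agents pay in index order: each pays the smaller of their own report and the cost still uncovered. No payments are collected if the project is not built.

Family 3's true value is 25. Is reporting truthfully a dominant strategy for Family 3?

No

Consider the case where Family 1 reports 2, Family 2 reports 2 and Family 4 reports 25.
Truthful report 25: project built, pays 25, utility 25 - 25 = 0.
Report 20 instead: project built, pays 20, utility 25 - 20 = 5.
Since 5 > 0, reporting 20 is strictly better here, so truthful reporting is not dominant.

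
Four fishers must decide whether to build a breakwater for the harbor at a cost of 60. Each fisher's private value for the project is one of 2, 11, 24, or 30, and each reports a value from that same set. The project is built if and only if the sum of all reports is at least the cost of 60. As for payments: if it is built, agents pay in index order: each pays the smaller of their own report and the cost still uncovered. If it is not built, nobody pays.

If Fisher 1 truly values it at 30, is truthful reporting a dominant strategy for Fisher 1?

Consider the case where Fisher 2 reports 2, Fisher 3 reports 11 and Fisher 4 reports 24.
Truthful report 30: project built, pays 30, utility 30 - 30 = 0.
Report 24 instead: project built, pays 24, utility 30 - 24 = 6.
Since 6 > 0, reporting 24 is strictly better here, so truthful reporting is not dominant.

No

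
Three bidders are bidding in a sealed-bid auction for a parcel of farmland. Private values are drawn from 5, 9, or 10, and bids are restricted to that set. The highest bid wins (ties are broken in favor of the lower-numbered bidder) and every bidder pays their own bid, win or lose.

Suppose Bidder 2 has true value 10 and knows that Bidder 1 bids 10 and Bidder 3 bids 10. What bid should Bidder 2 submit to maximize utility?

Bid 5: loses but pays 5, utility -5.
Bid 9: loses but pays 9, utility -9.
Bid 10: loses but pays 10, utility -10.
The best choice is 5 with utility -5.

5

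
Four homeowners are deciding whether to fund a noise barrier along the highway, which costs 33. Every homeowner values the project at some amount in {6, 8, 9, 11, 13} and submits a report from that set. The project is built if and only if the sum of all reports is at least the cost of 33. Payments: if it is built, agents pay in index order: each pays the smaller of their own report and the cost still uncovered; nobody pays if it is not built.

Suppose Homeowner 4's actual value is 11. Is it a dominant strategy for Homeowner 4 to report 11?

Yes

Check each profile of the others' reports and compare truth against every alternative report.
Others report (8, 13, 13): truth gives 11, best alternative gives 11.
Others report (9, 11, 13): truth gives 11, best alternative gives 11.
Others report (9, 13, 11): truth gives 11, best alternative gives 11.
Others report (9, 13, 13): truth gives 11, best alternative gives 11.
Others report (11, 9, 13): truth gives 11, best alternative gives 11.
Others report (11, 11, 11): truth gives 11, best alternative gives 11.
(Remaining 119 profiles checked similarly; truth is weakly best in each.)
In every case the truthful report is at least as good as any alternative, so it is a dominant strategy.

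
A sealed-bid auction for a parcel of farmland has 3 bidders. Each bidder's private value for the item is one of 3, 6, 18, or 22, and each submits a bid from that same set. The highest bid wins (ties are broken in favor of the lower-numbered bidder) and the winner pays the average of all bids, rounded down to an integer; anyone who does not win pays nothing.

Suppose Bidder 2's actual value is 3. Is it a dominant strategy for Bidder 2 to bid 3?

Check each profile of the others' bids and compare truth against every alternative bid.
Others bid (3, 6): truth gives 0, best alternative gives -2.
Others bid (3, 3): truth gives 0, best alternative gives -1.
Others bid (3, 18): truth gives 0, best alternative gives 0.
Others bid (3, 22): truth gives 0, best alternative gives 0.
Others bid (6, 3): truth gives 0, best alternative gives 0.
Others bid (6, 6): truth gives 0, best alternative gives 0.
(Remaining 10 profiles checked similarly; truth is weakly best in each.)
In every case the truthful bid is at least as good as any alternative, so it is a dominant strategy.

Yes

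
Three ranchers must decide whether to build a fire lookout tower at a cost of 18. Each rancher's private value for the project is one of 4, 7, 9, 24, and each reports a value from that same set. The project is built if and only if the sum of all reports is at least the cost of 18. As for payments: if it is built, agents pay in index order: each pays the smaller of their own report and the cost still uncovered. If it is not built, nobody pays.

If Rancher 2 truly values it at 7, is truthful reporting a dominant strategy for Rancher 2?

No

Consider the case where Rancher 1 reports 4 and Rancher 3 reports 24.
Truthful report 7: project built, pays 7, utility 7 - 7 = 0.
Report 4 instead: project built, pays 4, utility 7 - 4 = 3.
Since 3 > 0, reporting 4 is strictly better here, so truthful reporting is not dominant.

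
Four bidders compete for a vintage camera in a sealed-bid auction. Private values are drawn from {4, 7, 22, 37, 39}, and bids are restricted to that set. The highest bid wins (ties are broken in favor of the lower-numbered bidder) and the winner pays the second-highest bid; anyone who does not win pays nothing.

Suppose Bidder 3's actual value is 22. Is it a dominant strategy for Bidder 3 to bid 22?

Yes

Check each profile of the others' bids and compare truth against every alternative bid.
Others bid (4, 4, 4): truth gives 18, best alternative gives 18.
Others bid (4, 4, 7): truth gives 15, best alternative gives 15.
Others bid (4, 7, 4): truth gives 15, best alternative gives 15.
Others bid (4, 7, 7): truth gives 15, best alternative gives 15.
Others bid (7, 4, 4): truth gives 15, best alternative gives 15.
Others bid (7, 4, 7): truth gives 15, best alternative gives 15.
(Remaining 119 profiles checked similarly; truth is weakly best in each.)
In every case the truthful bid is at least as good as any alternative, so it is a dominant strategy.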